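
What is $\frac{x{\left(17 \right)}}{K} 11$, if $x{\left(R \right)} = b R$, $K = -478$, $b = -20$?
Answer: $\frac{1870}{239} \approx 7.8243$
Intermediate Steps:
$x{\left(R \right)} = - 20 R$
$\frac{x{\left(17 \right)}}{K} 11 = \frac{\left(-20\right) 17}{-478} \cdot 11 = \left(-340\right) \left(- \frac{1}{478}\right) 11 = \frac{170}{239} \cdot 11 = \frac{1870}{239}$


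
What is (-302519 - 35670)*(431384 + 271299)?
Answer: -237639661087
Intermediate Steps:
(-302519 - 35670)*(431384 + 271299) = -338189*702683 = -237639661087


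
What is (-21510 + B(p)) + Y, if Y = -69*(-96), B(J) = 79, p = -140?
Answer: -14807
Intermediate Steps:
Y = 6624
(-21510 + B(p)) + Y = (-21510 + 79) + 6624 = -21431 + 6624 = -14807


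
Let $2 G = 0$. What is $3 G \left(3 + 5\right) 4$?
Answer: $0$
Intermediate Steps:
$G = 0$ ($G = \frac{1}{2} \cdot 0 = 0$)
$3 G \left(3 + 5\right) 4 = 3 \cdot 0 \left(3 + 5\right) 4 = 0 \cdot 8 \cdot 4 = 0 \cdot 32 = 0$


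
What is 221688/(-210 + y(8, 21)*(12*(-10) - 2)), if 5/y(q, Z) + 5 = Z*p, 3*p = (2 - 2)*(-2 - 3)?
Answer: -27711/11 ≈ -2519.2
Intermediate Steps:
p = 0 (p = ((2 - 2)*(-2 - 3))/3 = (0*(-5))/3 = (⅓)*0 = 0)
y(q, Z) = -1 (y(q, Z) = 5/(-5 + Z*0) = 5/(-5 + 0) = 5/(-5) = 5*(-⅕) = -1)
221688/(-210 + y(8, 21)*(12*(-10) - 2)) = 221688/(-210 - (12*(-10) - 2)) = 221688/(-210 - (-120 - 2)) = 221688/(-210 - 1*(-122)) = 221688/(-210 + 122) = 221688/(-88) = 221688*(-1/88) = -27711/11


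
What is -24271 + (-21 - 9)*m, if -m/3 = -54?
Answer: -29131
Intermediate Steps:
m = 162 (m = -3*(-54) = 162)
-24271 + (-21 - 9)*m = -24271 + (-21 - 9)*162 = -24271 - 30*162 = -24271 - 4860 = -29131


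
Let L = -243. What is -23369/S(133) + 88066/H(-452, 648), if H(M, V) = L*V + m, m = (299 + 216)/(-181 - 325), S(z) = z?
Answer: -1867905465999/10597080767 ≈ -176.27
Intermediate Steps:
m = -515/506 (m = 515/(-506) = 515*(-1/506) = -515/506 ≈ -1.0178)
H(M, V) = -515/506 - 243*V (H(M, V) = -243*V - 515/506 = -515/506 - 243*V)
-23369/S(133) + 88066/H(-452, 648) = -23369/133 + 88066/(-515/506 - 243*648) = -23369*1/133 + 88066/(-515/506 - 157464) = -23369/133 + 88066/(-79677299/506) = -23369/133 + 88066*(-506/79677299) = -23369/133 - 44561396/79677299 = -1867905465999/10597080767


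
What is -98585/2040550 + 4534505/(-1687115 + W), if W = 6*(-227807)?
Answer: -1910791705719/1246350391270 ≈ -1.5331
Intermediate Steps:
W = -1366842
-98585/2040550 + 4534505/(-1687115 + W) = -98585/2040550 + 4534505/(-1687115 - 1366842) = -98585*1/2040550 + 4534505/(-3053957) = -19717/408110 + 4534505*(-1/3053957) = -19717/408110 - 4534505/3053957 = -1910791705719/1246350391270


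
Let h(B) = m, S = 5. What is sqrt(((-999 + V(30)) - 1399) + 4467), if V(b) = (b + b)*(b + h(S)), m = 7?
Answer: sqrt(4289) ≈ 65.490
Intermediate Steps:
h(B) = 7
V(b) = 2*b*(7 + b) (V(b) = (b + b)*(b + 7) = (2*b)*(7 + b) = 2*b*(7 + b))
sqrt(((-999 + V(30)) - 1399) + 4467) = sqrt(((-999 + 2*30*(7 + 30)) - 1399) + 4467) = sqrt(((-999 + 2*30*37) - 1399) + 4467) = sqrt(((-999 + 2220) - 1399) + 4467) = sqrt((1221 - 1399) + 4467) = sqrt(-178 + 4467) = sqrt(4289)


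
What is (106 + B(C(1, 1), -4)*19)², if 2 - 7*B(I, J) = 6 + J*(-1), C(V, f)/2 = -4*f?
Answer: 348100/49 ≈ 7104.1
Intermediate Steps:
C(V, f) = -8*f (C(V, f) = 2*(-4*f) = -8*f)
B(I, J) = -4/7 + J/7 (B(I, J) = 2/7 - (6 + J*(-1))/7 = 2/7 - (6 - J)/7 = 2/7 + (-6/7 + J/7) = -4/7 + J/7)
(106 + B(C(1, 1), -4)*19)² = (106 + (-4/7 + (⅐)*(-4))*19)² = (106 + (-4/7 - 4/7)*19)² = (106 - 8/7*19)² = (106 - 152/7)² = (590/7)² = 348100/49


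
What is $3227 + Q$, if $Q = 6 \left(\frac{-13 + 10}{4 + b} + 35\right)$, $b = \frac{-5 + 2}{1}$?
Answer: $3419$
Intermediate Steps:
$b = -3$ ($b = \left(-3\right) 1 = -3$)
$Q = 192$ ($Q = 6 \left(\frac{-13 + 10}{4 - 3} + 35\right) = 6 \left(- \frac{3}{1} + 35\right) = 6 \left(\left(-3\right) 1 + 35\right) = 6 \left(-3 + 35\right) = 6 \cdot 32 = 192$)
$3227 + Q = 3227 + 192 = 3419$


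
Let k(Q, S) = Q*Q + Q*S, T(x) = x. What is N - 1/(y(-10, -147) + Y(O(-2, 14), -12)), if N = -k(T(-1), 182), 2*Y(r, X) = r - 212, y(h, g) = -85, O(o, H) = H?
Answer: 33305/184 ≈ 181.01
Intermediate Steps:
Y(r, X) = -106 + r/2 (Y(r, X) = (r - 212)/2 = (-212 + r)/2 = -106 + r/2)
k(Q, S) = Q**2 + Q*S
N = 181 (N = -(-1)*(-1 + 182) = -(-1)*181 = -1*(-181) = 181)
N - 1/(y(-10, -147) + Y(O(-2, 14), -12)) = 181 - 1/(-85 + (-106 + (1/2)*14)) = 181 - 1/(-85 + (-106 + 7)) = 181 - 1/(-85 - 99) = 181 - 1/(-184) = 181 - 1*(-1/184) = 181 + 1/184 = 33305/184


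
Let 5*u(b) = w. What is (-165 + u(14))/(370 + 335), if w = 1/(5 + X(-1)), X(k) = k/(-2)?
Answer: -9073/38775 ≈ -0.23399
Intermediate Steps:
X(k) = -k/2 (X(k) = k*(-½) = -k/2)
w = 2/11 (w = 1/(5 - ½*(-1)) = 1/(5 + ½) = 1/(11/2) = 2/11 ≈ 0.18182)
u(b) = 2/55 (u(b) = (⅕)*(2/11) = 2/55)
(-165 + u(14))/(370 + 335) = (-165 + 2/55)/(370 + 335) = -9073/55/705 = -9073/55*1/705 = -9073/38775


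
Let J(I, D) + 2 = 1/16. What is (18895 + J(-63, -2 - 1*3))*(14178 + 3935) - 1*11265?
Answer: 5475180417/16 ≈ 3.4220e+8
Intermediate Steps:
J(I, D) = -31/16 (J(I, D) = -2 + 1/16 = -31/16)
(18895 + J(-63, -2 - 1*3))*(14178 + 3935) - 1*11265 = (18895 - 31/16)*(14178 + 3935) - 1*11265 = (302289/16)*18113 - 11265 = 5475360657/16 - 11265 = 5475180417/16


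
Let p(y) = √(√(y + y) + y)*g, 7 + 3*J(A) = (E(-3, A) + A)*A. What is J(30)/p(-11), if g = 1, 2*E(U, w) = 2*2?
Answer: 953/(3*√(-11 + I*√22)) ≈ 18.388 - 90.003*I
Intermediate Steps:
E(U, w) = 2 (E(U, w) = (2*2)/2 = (½)*4 = 2)
J(A) = -7/3 + A*(2 + A)/3 (J(A) = -7/3 + ((2 + A)*A)/3 = -7/3 + (A*(2 + A))/3 = -7/3 + A*(2 + A)/3)
p(y) = √(y + √2*√y) (p(y) = √(√(y + y) + y)*1 = √(√(2*y) + y)*1 = √(√2*√y + y)*1 = √(y + √2*√y)*1 = √(y + √2*√y))
J(30)/p(-11) = (-7/3 + (⅓)*30² + (⅔)*30)/(√(-11 + √2*√(-11))) = (-7/3 + (⅓)*900 + 20)/(√(-11 + √2*(I*√11))) = (-7/3 + 300 + 20)/(√(-11 + I*√22)) = 953/(3*√(-11 + I*√22))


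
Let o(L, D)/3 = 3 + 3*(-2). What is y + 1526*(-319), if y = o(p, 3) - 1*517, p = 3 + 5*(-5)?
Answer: -487320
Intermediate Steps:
p = -22 (p = 3 - 25 = -22)
o(L, D) = -9 (o(L, D) = 3*(3 + 3*(-2)) = 3*(3 - 6) = 3*(-3) = -9)
y = -526 (y = -9 - 1*517 = -9 - 517 = -526)
y + 1526*(-319) = -526 + 1526*(-319) = -526 - 486794 = -487320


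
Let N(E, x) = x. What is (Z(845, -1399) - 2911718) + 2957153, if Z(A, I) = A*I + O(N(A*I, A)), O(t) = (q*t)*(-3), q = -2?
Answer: -1131650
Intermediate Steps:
O(t) = 6*t (O(t) = -2*t*(-3) = 6*t)
Z(A, I) = 6*A + A*I (Z(A, I) = A*I + 6*A = 6*A + A*I)
(Z(845, -1399) - 2911718) + 2957153 = (845*(6 - 1399) - 2911718) + 2957153 = (845*(-1393) - 2911718) + 2957153 = (-1177085 - 2911718) + 2957153 = -4088803 + 2957153 = -1131650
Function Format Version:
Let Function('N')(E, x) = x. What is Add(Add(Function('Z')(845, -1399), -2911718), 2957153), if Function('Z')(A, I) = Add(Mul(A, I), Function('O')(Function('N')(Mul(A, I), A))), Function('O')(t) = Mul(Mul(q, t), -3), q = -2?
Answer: -1131650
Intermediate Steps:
Function('O')(t) = Mul(6, t) (Function('O')(t) = Mul(Mul(-2, t), -3) = Mul(6, t))
Function('Z')(A, I) = Add(Mul(6, A), Mul(A, I)) (Function('Z')(A, I) = Add(Mul(A, I), Mul(6, A)) = Add(Mul(6, A), Mul(A, I)))
Add(Add(Function('Z')(845, -1399), -2911718), 2957153) = Add(Add(Mul(845, Add(6, -1399)), -2911718), 2957153) = Add(Add(Mul(845, -1393), -2911718), 2957153) = Add(Add(-1177085, -2911718), 2957153) = Add(-4088803, 2957153) = -1131650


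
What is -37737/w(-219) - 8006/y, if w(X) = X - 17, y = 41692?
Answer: 392860397/2459828 ≈ 159.71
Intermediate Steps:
w(X) = -17 + X
-37737/w(-219) - 8006/y = -37737/(-17 - 219) - 8006/41692 = -37737/(-236) - 8006*1/41692 = -37737*(-1/236) - 4003/20846 = 37737/236 - 4003/20846 = 392860397/2459828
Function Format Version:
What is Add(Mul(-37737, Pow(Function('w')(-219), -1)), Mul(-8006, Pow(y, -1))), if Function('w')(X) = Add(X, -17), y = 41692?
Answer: Rational(392860397, 2459828) ≈ 159.71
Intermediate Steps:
Function('w')(X) = Add(-17, X)
Add(Mul(-37737, Pow(Function('w')(-219), -1)), Mul(-8006, Pow(y, -1))) = Add(Mul(-37737, Pow(Add(-17, -219), -1)), Mul(-8006, Pow(41692, -1))) = Add(Mul(-37737, Pow(-236, -1)), Mul(-8006, Rational(1, 41692))) = Add(Mul(-37737, Rational(-1, 236)), Rational(-4003, 20846)) = Add(Rational(37737, 236), Rational(-4003, 20846)) = Rational(392860397, 2459828)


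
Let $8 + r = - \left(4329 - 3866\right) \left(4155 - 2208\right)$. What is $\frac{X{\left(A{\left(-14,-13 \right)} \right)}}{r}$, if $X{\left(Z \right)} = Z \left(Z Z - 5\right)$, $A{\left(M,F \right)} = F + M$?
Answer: $\frac{19548}{901469} \approx 0.021685$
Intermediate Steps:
$X{\left(Z \right)} = Z \left(-5 + Z^{2}\right)$ ($X{\left(Z \right)} = Z \left(Z^{2} - 5\right) = Z \left(-5 + Z^{2}\right)$)
$r = -901469$ ($r = -8 - \left(4329 - 3866\right) \left(4155 - 2208\right) = -8 - 463 \cdot 1947 = -8 - 901461 = -901469$)
$\frac{X{\left(A{\left(-14,-13 \right)} \right)}}{r} = \frac{\left(-13 - 14\right) \left(-5 + \left(-13 - 14\right)^{2}\right)}{-901469} = - 27 \left(-5 + \left(-27\right)^{2}\right) \left(- \frac{1}{901469}\right) = - 27 \left(-5 + 729\right) \left(- \frac{1}{901469}\right) = \left(-27\right) 724 \left(- \frac{1}{901469}\right) = \left(-19548\right) \left(- \frac{1}{901469}\right) = \frac{19548}{901469}$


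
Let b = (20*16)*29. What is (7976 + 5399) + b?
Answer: 22655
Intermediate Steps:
b = 9280 (b = 320*29 = 9280)
(7976 + 5399) + b = (7976 + 5399) + 9280 = 13375 + 9280 = 22655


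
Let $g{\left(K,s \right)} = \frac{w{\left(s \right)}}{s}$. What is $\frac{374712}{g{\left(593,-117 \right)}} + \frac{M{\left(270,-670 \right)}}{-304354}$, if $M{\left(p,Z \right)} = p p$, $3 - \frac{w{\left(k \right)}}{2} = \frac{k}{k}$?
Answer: $- \frac{1667909566152}{152177} \approx -1.096 \cdot 10^{7}$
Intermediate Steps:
$w{\left(k \right)} = 4$ ($w{\left(k \right)} = 6 - 2 \frac{k}{k} = 6 - 2 = 4$)
$g{\left(K,s \right)} = \frac{4}{s}$
$M{\left(p,Z \right)} = p^{2}$
$\frac{374712}{g{\left(593,-117 \right)}} + \frac{M{\left(270,-670 \right)}}{-304354} = \frac{374712}{4 \frac{1}{-117}} + \frac{270^{2}}{-304354} = \frac{374712}{4 \left(- \frac{1}{117}\right)} + 72900 \left(- \frac{1}{304354}\right) = \frac{374712}{- \frac{4}{117}} - \frac{36450}{152177} = 374712 \left(- \frac{117}{4}\right) - \frac{36450}{152177} = -10960326 - \frac{36450}{152177} = - \frac{1667909566152}{152177}$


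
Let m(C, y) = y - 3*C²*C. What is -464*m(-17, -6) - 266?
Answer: -6836378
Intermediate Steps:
m(C, y) = y - 3*C³
-464*m(-17, -6) - 266 = -464*(-6 - 3*(-17)³) - 266 = -464*(-6 - 3*(-4913)) - 266 = -464*(-6 + 14739) - 266 = -464*14733 - 266 = -6836112 - 266 = -6836378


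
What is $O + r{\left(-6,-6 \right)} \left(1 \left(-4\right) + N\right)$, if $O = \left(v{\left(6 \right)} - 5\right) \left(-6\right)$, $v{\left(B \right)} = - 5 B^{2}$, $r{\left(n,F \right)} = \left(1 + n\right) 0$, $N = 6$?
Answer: $1110$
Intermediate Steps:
$r{\left(n,F \right)} = 0$
$O = 1110$ ($O = \left(- 5 \cdot 6^{2} - 5\right) \left(-6\right) = \left(\left(-5\right) 36 - 5\right) \left(-6\right) = \left(-180 - 5\right) \left(-6\right) = \left(-185\right) \left(-6\right) = 1110$)
$O + r{\left(-6,-6 \right)} \left(1 \left(-4\right) + N\right) = 1110 + 0 \left(1 \left(-4\right) + 6\right) = 1110 + 0 \left(-4 + 6\right) = 1110 + 0 \cdot 2 = 1110 + 0 = 1110$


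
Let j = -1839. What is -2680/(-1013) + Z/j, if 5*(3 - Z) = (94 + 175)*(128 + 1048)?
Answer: 115027959/3104845 ≈ 37.048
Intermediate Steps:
Z = -316329/5 (Z = 3 - (94 + 175)*(128 + 1048)/5 = 3 - 269*1176/5 = 3 - ⅕*316344 = 3 - 316344/5 = -316329/5 ≈ -63266.)
-2680/(-1013) + Z/j = -2680/(-1013) - 316329/5/(-1839) = -2680*(-1/1013) - 316329/5*(-1/1839) = 2680/1013 + 105443/3065 = 115027959/3104845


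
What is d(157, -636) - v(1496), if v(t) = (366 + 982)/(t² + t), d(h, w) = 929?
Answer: 520126325/559878 ≈ 929.00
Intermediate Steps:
v(t) = 1348/(t + t²)
d(157, -636) - v(1496) = 929 - 1348/(1496*(1 + 1496)) = 929 - 1348/(1496*1497) = 929 - 1*337/559878 = 929 - 337/559878 = 520126325/559878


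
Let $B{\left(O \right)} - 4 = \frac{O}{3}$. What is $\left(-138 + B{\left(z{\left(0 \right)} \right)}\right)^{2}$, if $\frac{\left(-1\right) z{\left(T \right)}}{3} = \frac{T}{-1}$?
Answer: $17956$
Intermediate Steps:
$z{\left(T \right)} = 3 T$ ($z{\left(T \right)} = - 3 \frac{T}{-1} = - 3 T \left(-1\right) = - 3 \left(- T\right) = 3 T$)
$B{\left(O \right)} = 4 + \frac{O}{3}$
$\left(-138 + B{\left(z{\left(0 \right)} \right)}\right)^{2} = \left(-138 + \left(4 + \frac{3 \cdot 0}{3}\right)\right)^{2} = \left(-138 + \left(4 + \frac{1}{3} \cdot 0\right)\right)^{2} = \left(-138 + \left(4 + 0\right)\right)^{2} = \left(-138 + 4\right)^{2} = \left(-134\right)^{2} = 17956$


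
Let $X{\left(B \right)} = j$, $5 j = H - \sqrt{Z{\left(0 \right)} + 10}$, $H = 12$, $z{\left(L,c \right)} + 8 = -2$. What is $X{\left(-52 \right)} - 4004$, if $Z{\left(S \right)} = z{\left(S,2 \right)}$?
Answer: $- \frac{20008}{5} \approx -4001.6$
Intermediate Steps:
$z{\left(L,c \right)} = -10$ ($z{\left(L,c \right)} = -8 - 2 = -10$)
$Z{\left(S \right)} = -10$
$j = \frac{12}{5}$ ($j = \frac{12 - \sqrt{-10 + 10}}{5} = \frac{12 - \sqrt{0}}{5} = \frac{12 - 0}{5} = \frac{12 + 0}{5} = \frac{1}{5} \cdot 12 = \frac{12}{5} \approx 2.4$)
$X{\left(B \right)} = \frac{12}{5}$
$X{\left(-52 \right)} - 4004 = \frac{12}{5} - 4004 = - \frac{20008}{5}$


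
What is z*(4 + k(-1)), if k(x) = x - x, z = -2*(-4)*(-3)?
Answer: -96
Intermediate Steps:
z = -24 (z = 8*(-3) = -24)
k(x) = 0
z*(4 + k(-1)) = -24*(4 + 0) = -24*4 = -96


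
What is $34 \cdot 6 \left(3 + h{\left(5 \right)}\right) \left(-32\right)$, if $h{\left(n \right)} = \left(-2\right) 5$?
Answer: $45696$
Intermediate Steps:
$h{\left(n \right)} = -10$
$34 \cdot 6 \left(3 + h{\left(5 \right)}\right) \left(-32\right) = 34 \cdot 6 \left(3 - 10\right) \left(-32\right) = 34 \cdot 6 \left(-7\right) \left(-32\right) = 34 \left(-42\right) \left(-32\right) = \left(-1428\right) \left(-32\right) = 45696$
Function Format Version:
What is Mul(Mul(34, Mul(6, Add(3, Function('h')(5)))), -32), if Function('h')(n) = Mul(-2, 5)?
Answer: 45696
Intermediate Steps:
Function('h')(n) = -10
Mul(Mul(34, Mul(6, Add(3, Function('h')(5)))), -32) = Mul(Mul(34, Mul(6, Add(3, -10))), -32) = Mul(Mul(34, Mul(6, -7)), -32) = Mul(Mul(34, -42), -32) = Mul(-1428, -32) = 45696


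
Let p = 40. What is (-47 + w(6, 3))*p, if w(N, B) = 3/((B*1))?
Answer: -1840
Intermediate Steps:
w(N, B) = 3/B
(-47 + w(6, 3))*p = (-47 + 3/3)*40 = (-47 + 3*(⅓))*40 = (-47 + 1)*40 = -46*40 = -1840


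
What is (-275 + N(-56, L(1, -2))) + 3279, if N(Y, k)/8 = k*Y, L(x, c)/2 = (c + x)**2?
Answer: 2108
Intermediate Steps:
L(x, c) = 2*(c + x)**2
N(Y, k) = 8*Y*k (N(Y, k) = 8*(k*Y) = 8*(Y*k) = 8*Y*k)
(-275 + N(-56, L(1, -2))) + 3279 = (-275 + 8*(-56)*(2*(-2 + 1)**2)) + 3279 = (-275 + 8*(-56)*(2*(-1)**2)) + 3279 = (-275 + 8*(-56)*(2*1)) + 3279 = (-275 + 8*(-56)*2) + 3279 = (-275 - 896) + 3279 = -1171 + 3279 = 2108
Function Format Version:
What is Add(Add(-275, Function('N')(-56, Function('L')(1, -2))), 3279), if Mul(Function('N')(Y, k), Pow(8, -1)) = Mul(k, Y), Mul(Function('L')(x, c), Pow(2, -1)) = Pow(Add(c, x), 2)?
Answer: 2108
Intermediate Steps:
Function('L')(x, c) = Mul(2, Pow(Add(c, x), 2))
Function('N')(Y, k) = Mul(8, Y, k) (Function('N')(Y, k) = Mul(8, Mul(k, Y)) = Mul(8, Mul(Y, k)) = Mul(8, Y, k))
Add(Add(-275, Function('N')(-56, Function('L')(1, -2))), 3279) = Add(Add(-275, Mul(8, -56, Mul(2, Pow(Add(-2, 1), 2)))), 3279) = Add(Add(-275, Mul(8, -56, Mul(2, Pow(-1, 2)))), 3279) = Add(Add(-275, Mul(8, -56, Mul(2, 1))), 3279) = Add(Add(-275, Mul(8, -56, 2)), 3279) = Add(Add(-275, -896), 3279) = Add(-1171, 3279) = 2108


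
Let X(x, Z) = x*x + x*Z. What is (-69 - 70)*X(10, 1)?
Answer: -15290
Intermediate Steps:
X(x, Z) = x² + Z*x
(-69 - 70)*X(10, 1) = (-69 - 70)*(10*(1 + 10)) = -1390*11 = -139*110 = -15290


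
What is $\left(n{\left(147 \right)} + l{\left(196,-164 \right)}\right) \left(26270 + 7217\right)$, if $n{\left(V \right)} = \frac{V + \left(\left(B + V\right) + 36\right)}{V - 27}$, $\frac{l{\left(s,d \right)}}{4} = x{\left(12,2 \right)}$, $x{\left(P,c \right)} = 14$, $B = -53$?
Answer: $\frac{234308539}{120} \approx 1.9526 \cdot 10^{6}$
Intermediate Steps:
$l{\left(s,d \right)} = 56$ ($l{\left(s,d \right)} = 4 \cdot 14 = 56$)
$n{\left(V \right)} = \frac{-17 + 2 V}{-27 + V}$ ($n{\left(V \right)} = \frac{V + \left(\left(-53 + V\right) + 36\right)}{V - 27} = \frac{V + \left(-17 + V\right)}{-27 + V} = \frac{-17 + 2 V}{-27 + V}$)
$\left(n{\left(147 \right)} + l{\left(196,-164 \right)}\right) \left(26270 + 7217\right) = \left(\frac{-17 + 2 \cdot 147}{-27 + 147} + 56\right) \left(26270 + 7217\right) = \left(\frac{-17 + 294}{120} + 56\right) 33487 = \left(\frac{1}{120} \cdot 277 + 56\right) 33487 = \left(\frac{277}{120} + 56\right) 33487 = \frac{6997}{120} \cdot 33487 = \frac{234308539}{120}$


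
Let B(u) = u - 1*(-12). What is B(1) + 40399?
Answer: 40412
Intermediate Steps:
B(u) = 12 + u (B(u) = u + 12 = 12 + u)
B(1) + 40399 = (12 + 1) + 40399 = 13 + 40399 = 40412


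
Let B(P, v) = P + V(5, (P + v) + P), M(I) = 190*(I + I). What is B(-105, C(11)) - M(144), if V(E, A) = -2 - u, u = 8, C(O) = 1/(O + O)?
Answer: -54835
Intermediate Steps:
C(O) = 1/(2*O)
V(E, A) = -10 (V(E, A) = -2 - 1*8 = -2 - 8 = -10)
M(I) = 380*I (M(I) = 190*(2*I) = 380*I)
B(P, v) = -10 + P (B(P, v) = P - 10 = -10 + P)
B(-105, C(11)) - M(144) = (-10 - 105) - 380*144 = -115 - 1*54720 = -115 - 54720 = -54835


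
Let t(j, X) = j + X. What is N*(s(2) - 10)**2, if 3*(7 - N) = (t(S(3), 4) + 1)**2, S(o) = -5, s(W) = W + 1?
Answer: 343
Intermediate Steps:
s(W) = 1 + W
t(j, X) = X + j
N = 7 (N = 7 - ((4 - 5) + 1)**2/3 = 7 - (-1 + 1)**2/3 = 7 - 1/3*0**2 = 7 - 1/3*0 = 7 + 0 = 7)
N*(s(2) - 10)**2 = 7*((1 + 2) - 10)**2 = 7*(3 - 10)**2 = 7*(-7)**2 = 7*49 = 343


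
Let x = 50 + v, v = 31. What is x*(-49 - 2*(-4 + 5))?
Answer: -4131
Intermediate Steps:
x = 81 (x = 50 + 31 = 81)
x*(-49 - 2*(-4 + 5)) = 81*(-49 - 2*(-4 + 5)) = 81*(-49 - 2*1) = 81*(-49 - 2) = 81*(-51) = -4131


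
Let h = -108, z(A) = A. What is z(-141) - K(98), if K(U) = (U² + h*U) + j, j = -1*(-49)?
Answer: 790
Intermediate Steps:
j = 49
K(U) = 49 + U² - 108*U (K(U) = (U² - 108*U) + 49 = 49 + U² - 108*U)
z(-141) - K(98) = -141 - (49 + 98² - 108*98) = -141 - (49 + 9604 - 10584) = -141 - 1*(-931) = -141 + 931 = 790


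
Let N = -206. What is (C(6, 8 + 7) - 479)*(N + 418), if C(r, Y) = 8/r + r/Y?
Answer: -1517708/15 ≈ -1.0118e+5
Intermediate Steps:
(C(6, 8 + 7) - 479)*(N + 418) = ((8/6 + 6/(8 + 7)) - 479)*(-206 + 418) = ((8*(⅙) + 6/15) - 479)*212 = ((4/3 + 6*(1/15)) - 479)*212 = ((4/3 + ⅖) - 479)*212 = (26/15 - 479)*212 = -7159/15*212 = -1517708/15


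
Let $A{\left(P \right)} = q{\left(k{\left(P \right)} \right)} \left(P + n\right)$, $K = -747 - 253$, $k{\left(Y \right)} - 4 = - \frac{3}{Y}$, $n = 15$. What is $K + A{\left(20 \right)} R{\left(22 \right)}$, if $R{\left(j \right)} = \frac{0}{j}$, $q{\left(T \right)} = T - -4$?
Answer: $-1000$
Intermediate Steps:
$k{\left(Y \right)} = 4 - \frac{3}{Y}$
$K = -1000$
$q{\left(T \right)} = 4 + T$ ($q{\left(T \right)} = T + 4 = 4 + T$)
$R{\left(j \right)} = 0$
$A{\left(P \right)} = \left(8 - \frac{3}{P}\right) \left(15 + P\right)$ ($A{\left(P \right)} = \left(4 + \left(4 - \frac{3}{P}\right)\right) \left(P + 15\right) = \left(8 - \frac{3}{P}\right) \left(15 + P\right)$)
$K + A{\left(20 \right)} R{\left(22 \right)} = -1000 + \left(117 - \frac{45}{20} + 8 \cdot 20\right) 0 = -1000 + \left(117 - \frac{9}{4} + 160\right) 0 = -1000 + \frac{1099}{4} \cdot 0 = -1000 + 0 = -1000$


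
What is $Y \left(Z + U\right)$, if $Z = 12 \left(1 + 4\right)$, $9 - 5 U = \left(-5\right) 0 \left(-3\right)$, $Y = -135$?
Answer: $-8343$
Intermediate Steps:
$U = \frac{9}{5}$ ($U = \frac{9}{5} - \frac{\left(-5\right) 0 \left(-3\right)}{5} = \frac{9}{5} - \frac{0 \left(-3\right)}{5} = \frac{9}{5} - 0 = \frac{9}{5} + 0 = \frac{9}{5} \approx 1.8$)
$Z = 60$ ($Z = 12 \cdot 5 = 60$)
$Y \left(Z + U\right) = - 135 \left(60 + \frac{9}{5}\right) = \left(-135\right) \frac{309}{5} = -8343$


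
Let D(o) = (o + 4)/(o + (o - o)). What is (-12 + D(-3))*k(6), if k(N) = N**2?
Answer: -444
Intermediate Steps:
D(o) = (4 + o)/o (D(o) = (4 + o)/(o + 0) = (4 + o)/o)
(-12 + D(-3))*k(6) = (-12 + (4 - 3)/(-3))*6**2 = (-12 - 1/3*1)*36 = (-12 - 1/3)*36 = -37/3*36 = -444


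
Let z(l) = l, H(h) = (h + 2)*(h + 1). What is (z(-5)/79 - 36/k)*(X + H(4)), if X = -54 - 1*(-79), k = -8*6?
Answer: 11935/316 ≈ 37.769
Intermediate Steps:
H(h) = (1 + h)*(2 + h) (H(h) = (2 + h)*(1 + h) = (1 + h)*(2 + h))
k = -48
X = 25 (X = -54 + 79 = 25)
(z(-5)/79 - 36/k)*(X + H(4)) = (-5/79 - 36/(-48))*(25 + (2 + 4² + 3*4)) = (-5*1/79 - 36*(-1/48))*(25 + (2 + 16 + 12)) = (-5/79 + ¾)*(25 + 30) = (217/316)*55 = 11935/316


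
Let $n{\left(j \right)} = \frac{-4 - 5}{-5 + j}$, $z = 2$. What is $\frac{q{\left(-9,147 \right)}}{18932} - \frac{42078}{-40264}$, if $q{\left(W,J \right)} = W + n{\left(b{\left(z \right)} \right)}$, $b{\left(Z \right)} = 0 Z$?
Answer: $\frac{497706747}{476423780} \approx 1.0447$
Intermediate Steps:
$b{\left(Z \right)} = 0$
$n{\left(j \right)} = - \frac{9}{-5 + j}$
$q{\left(W,J \right)} = \frac{9}{5} + W$ ($q{\left(W,J \right)} = W - \frac{9}{-5 + 0} = W - \frac{9}{-5} = W - - \frac{9}{5} = W + \frac{9}{5} = \frac{9}{5} + W$)
$\frac{q{\left(-9,147 \right)}}{18932} - \frac{42078}{-40264} = \frac{\frac{9}{5} - 9}{18932} - \frac{42078}{-40264} = \left(- \frac{36}{5}\right) \frac{1}{18932} - - \frac{21039}{20132} = - \frac{9}{23665} + \frac{21039}{20132} = \frac{497706747}{476423780}$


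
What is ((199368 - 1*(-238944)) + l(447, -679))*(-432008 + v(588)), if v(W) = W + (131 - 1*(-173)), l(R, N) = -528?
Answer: -188735686944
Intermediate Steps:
v(W) = 304 + W (v(W) = W + (131 + 173) = W + 304 = 304 + W)
((199368 - 1*(-238944)) + l(447, -679))*(-432008 + v(588)) = ((199368 - 1*(-238944)) - 528)*(-432008 + (304 + 588)) = ((199368 + 238944) - 528)*(-432008 + 892) = (438312 - 528)*(-431116) = 437784*(-431116) = -188735686944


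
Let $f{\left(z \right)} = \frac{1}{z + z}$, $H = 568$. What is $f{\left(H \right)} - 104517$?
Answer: $- \frac{118731311}{1136} \approx -1.0452 \cdot 10^{5}$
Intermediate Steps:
$f{\left(z \right)} = \frac{1}{2 z}$
$f{\left(H \right)} - 104517 = \frac{1}{2 \cdot 568} - 104517 = \frac{1}{2} \cdot \frac{1}{568} - 104517 = \frac{1}{1136} - 104517 = - \frac{118731311}{1136}$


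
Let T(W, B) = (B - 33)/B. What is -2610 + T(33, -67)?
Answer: -174770/67 ≈ -2608.5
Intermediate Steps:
T(W, B) = (-33 + B)/B
-2610 + T(33, -67) = -2610 + (-33 - 67)/(-67) = -2610 - 1/67*(-100) = -2610 + 100/67 = -174770/67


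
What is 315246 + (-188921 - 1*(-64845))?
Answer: 191170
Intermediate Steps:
315246 + (-188921 - 1*(-64845)) = 315246 + (-188921 + 64845) = 315246 - 124076 = 191170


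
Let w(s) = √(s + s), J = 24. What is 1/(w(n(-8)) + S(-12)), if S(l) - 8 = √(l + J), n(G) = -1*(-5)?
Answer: 1/(8 + √10 + 2*√3) ≈ 0.068370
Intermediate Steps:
n(G) = 5
S(l) = 8 + √(24 + l) (S(l) = 8 + √(l + 24) = 8 + √(24 + l))
w(s) = √2*√s (w(s) = √(2*s) = √2*√s)
1/(w(n(-8)) + S(-12)) = 1/(√2*√5 + (8 + √(24 - 12))) = 1/(√10 + (8 + √12)) = 1/(√10 + (8 + 2*√3)) = 1/(8 + √10 + 2*√3)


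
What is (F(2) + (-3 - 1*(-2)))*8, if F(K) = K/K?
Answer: 0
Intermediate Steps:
F(K) = 1
(F(2) + (-3 - 1*(-2)))*8 = (1 + (-3 - 1*(-2)))*8 = (1 + (-3 + 2))*8 = (1 - 1)*8 = 0*8 = 0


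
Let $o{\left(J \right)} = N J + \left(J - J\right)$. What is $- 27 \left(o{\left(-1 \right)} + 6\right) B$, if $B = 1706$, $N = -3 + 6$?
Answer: $-138186$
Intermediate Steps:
$N = 3$
$o{\left(J \right)} = 3 J$ ($o{\left(J \right)} = 3 J + \left(J - J\right) = 3 J + 0 = 3 J$)
$- 27 \left(o{\left(-1 \right)} + 6\right) B = - 27 \left(3 \left(-1\right) + 6\right) 1706 = - 27 \left(-3 + 6\right) 1706 = \left(-27\right) 3 \cdot 1706 = \left(-81\right) 1706 = -138186$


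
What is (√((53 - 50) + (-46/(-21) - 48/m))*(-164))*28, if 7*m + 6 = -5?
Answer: -656*√1906905/33 ≈ -27451.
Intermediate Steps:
m = -11/7 (m = -6/7 + (⅐)*(-5) = -6/7 - 5/7 = -11/7 ≈ -1.5714)
(√((53 - 50) + (-46/(-21) - 48/m))*(-164))*28 = (√((53 - 50) + (-46/(-21) - 48/(-11/7)))*(-164))*28 = (√(3 + (-46*(-1/21) - 48*(-7/11)))*(-164))*28 = (√(3 + (46/21 + 336/11))*(-164))*28 = (√(3 + 7562/231)*(-164))*28 = (√(8255/231)*(-164))*28 = ((√1906905/231)*(-164))*28 = -164*√1906905/231*28 = -656*√1906905/33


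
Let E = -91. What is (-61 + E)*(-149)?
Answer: 22648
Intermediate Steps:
(-61 + E)*(-149) = (-61 - 91)*(-149) = -152*(-149) = 22648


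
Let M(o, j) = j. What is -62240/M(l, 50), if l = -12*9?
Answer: -6224/5 ≈ -1244.8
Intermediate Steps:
l = -108
-62240/M(l, 50) = -62240/50 = -62240*1/50 = -6224/5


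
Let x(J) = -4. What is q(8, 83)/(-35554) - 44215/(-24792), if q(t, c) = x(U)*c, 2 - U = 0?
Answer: 790125527/440727384 ≈ 1.7928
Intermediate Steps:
U = 2 (U = 2 - 1*0 = 2 + 0 = 2)
q(t, c) = -4*c
q(8, 83)/(-35554) - 44215/(-24792) = -4*83/(-35554) - 44215/(-24792) = -332*(-1/35554) - 44215*(-1/24792) = 166/17777 + 44215/24792 = 790125527/440727384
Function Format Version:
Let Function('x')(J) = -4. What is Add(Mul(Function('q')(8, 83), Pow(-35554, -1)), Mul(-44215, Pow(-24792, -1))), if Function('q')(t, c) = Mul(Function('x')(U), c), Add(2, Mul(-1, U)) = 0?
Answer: Rational(790125527, 440727384) ≈ 1.7928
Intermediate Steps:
U = 2 (U = Add(2, Mul(-1, 0)) = Add(2, 0) = 2)
Function('q')(t, c) = Mul(-4, c)
Add(Mul(Function('q')(8, 83), Pow(-35554, -1)), Mul(-44215, Pow(-24792, -1))) = Add(Mul(Mul(-4, 83), Pow(-35554, -1)), Mul(-44215, Pow(-24792, -1))) = Add(Mul(-332, Rational(-1, 35554)), Mul(-44215, Rational(-1, 24792))) = Add(Rational(166, 17777), Rational(44215, 24792)) = Rational(790125527, 440727384)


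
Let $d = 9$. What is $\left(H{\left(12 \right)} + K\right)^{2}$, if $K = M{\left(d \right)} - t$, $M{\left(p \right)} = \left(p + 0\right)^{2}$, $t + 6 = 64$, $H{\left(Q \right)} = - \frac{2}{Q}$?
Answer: $\frac{18769}{36} \approx 521.36$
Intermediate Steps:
$t = 58$ ($t = -6 + 64 = 58$)
$M{\left(p \right)} = p^{2}$
$K = 23$ ($K = 9^{2} - 58 = 81 - 58 = 23$)
$\left(H{\left(12 \right)} + K\right)^{2} = \left(- \frac{2}{12} + 23\right)^{2} = \left(\left(-2\right) \frac{1}{12} + 23\right)^{2} = \left(- \frac{1}{6} + 23\right)^{2} = \left(\frac{137}{6}\right)^{2} = \frac{18769}{36}$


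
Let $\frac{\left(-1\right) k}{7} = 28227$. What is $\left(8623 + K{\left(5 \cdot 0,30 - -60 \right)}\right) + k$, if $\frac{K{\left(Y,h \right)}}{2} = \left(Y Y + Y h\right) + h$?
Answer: $-188786$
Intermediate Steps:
$k = -197589$ ($k = \left(-7\right) 28227 = -197589$)
$K{\left(Y,h \right)} = 2 h + 2 Y^{2} + 2 Y h$ ($K{\left(Y,h \right)} = 2 \left(\left(Y Y + Y h\right) + h\right) = 2 \left(\left(Y^{2} + Y h\right) + h\right) = 2 \left(h + Y^{2} + Y h\right) = 2 h + 2 Y^{2} + 2 Y h$)
$\left(8623 + K{\left(5 \cdot 0,30 - -60 \right)}\right) + k = \left(8623 + \left(2 \left(30 - -60\right) + 2 \left(5 \cdot 0\right)^{2} + 2 \cdot 5 \cdot 0 \left(30 - -60\right)\right)\right) - 197589 = \left(8623 + \left(2 \left(30 + 60\right) + 2 \cdot 0^{2} + 2 \cdot 0 \left(30 + 60\right)\right)\right) - 197589 = \left(8623 + \left(2 \cdot 90 + 2 \cdot 0 + 2 \cdot 0 \cdot 90\right)\right) - 197589 = \left(8623 + \left(180 + 0 + 0\right)\right) - 197589 = \left(8623 + 180\right) - 197589 = 8803 - 197589 = -188786$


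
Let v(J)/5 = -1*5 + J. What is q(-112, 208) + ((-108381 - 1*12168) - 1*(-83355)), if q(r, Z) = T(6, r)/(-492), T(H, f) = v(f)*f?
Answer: -1530414/41 ≈ -37327.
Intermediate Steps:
v(J) = -25 + 5*J (v(J) = 5*(-1*5 + J) = 5*(-5 + J) = -25 + 5*J)
T(H, f) = f*(-25 + 5*f) (T(H, f) = (-25 + 5*f)*f = f*(-25 + 5*f))
q(r, Z) = -5*r*(-5 + r)/492 (q(r, Z) = (5*r*(-5 + r))/(-492) = (5*r*(-5 + r))*(-1/492) = -5*r*(-5 + r)/492)
q(-112, 208) + ((-108381 - 1*12168) - 1*(-83355)) = (5/492)*(-112)*(5 - 1*(-112)) + ((-108381 - 1*12168) - 1*(-83355)) = (5/492)*(-112)*(5 + 112) + ((-108381 - 12168) + 83355) = (5/492)*(-112)*117 + (-120549 + 83355) = -5460/41 - 37194 = -1530414/41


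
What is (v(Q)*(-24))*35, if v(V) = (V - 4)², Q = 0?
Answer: -13440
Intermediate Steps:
v(V) = (-4 + V)²
(v(Q)*(-24))*35 = ((-4 + 0)²*(-24))*35 = ((-4)²*(-24))*35 = (16*(-24))*35 = -384*35 = -13440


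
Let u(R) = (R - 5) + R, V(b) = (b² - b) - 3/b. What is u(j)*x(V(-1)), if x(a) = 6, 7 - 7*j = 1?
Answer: -138/7 ≈ -19.714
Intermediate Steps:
V(b) = b² - b - 3/b
j = 6/7 (j = 1 - ⅐*1 = 1 - ⅐ = 6/7 ≈ 0.85714)
u(R) = -5 + 2*R (u(R) = (-5 + R) + R = -5 + 2*R)
u(j)*x(V(-1)) = (-5 + 2*(6/7))*6 = (-5 + 12/7)*6 = -23/7*6 = -138/7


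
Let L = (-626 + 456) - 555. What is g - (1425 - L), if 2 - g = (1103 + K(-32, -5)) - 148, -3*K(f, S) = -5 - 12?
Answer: -9326/3 ≈ -3108.7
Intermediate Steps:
L = -725 (L = -170 - 555 = -725)
K(f, S) = 17/3 (K(f, S) = -(-5 - 12)/3 = -⅓*(-17) = 17/3)
g = -2876/3 (g = 2 - ((1103 + 17/3) - 148) = 2 - (3326/3 - 148) = 2 - 1*2882/3 = 2 - 2882/3 = -2876/3 ≈ -958.67)
g - (1425 - L) = -2876/3 - (1425 - 1*(-725)) = -2876/3 - (1425 + 725) = -2876/3 - 1*2150 = -2876/3 - 2150 = -9326/3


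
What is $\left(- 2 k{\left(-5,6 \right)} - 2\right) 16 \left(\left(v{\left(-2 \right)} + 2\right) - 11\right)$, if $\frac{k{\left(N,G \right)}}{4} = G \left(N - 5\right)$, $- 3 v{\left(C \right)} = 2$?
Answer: $- \frac{221792}{3} \approx -73931.0$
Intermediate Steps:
$v{\left(C \right)} = - \frac{2}{3}$ ($v{\left(C \right)} = \left(- \frac{1}{3}\right) 2 = - \frac{2}{3}$)
$k{\left(N,G \right)} = 4 G \left(-5 + N\right)$ ($k{\left(N,G \right)} = 4 G \left(N - 5\right) = 4 G \left(-5 + N\right)$)
$\left(- 2 k{\left(-5,6 \right)} - 2\right) 16 \left(\left(v{\left(-2 \right)} + 2\right) - 11\right) = \left(- 2 \cdot 4 \cdot 6 \left(-5 - 5\right) - 2\right) 16 \left(\left(- \frac{2}{3} + 2\right) - 11\right) = \left(- 2 \cdot 4 \cdot 6 \left(-10\right) - 2\right) 16 \left(\frac{4}{3} - 11\right) = \left(\left(-2\right) \left(-240\right) - 2\right) 16 \left(- \frac{29}{3}\right) = \left(480 - 2\right) 16 \left(- \frac{29}{3}\right) = 478 \cdot 16 \left(- \frac{29}{3}\right) = 7648 \left(- \frac{29}{3}\right) = - \frac{221792}{3}$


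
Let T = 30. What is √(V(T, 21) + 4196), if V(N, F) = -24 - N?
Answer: √4142 ≈ 64.358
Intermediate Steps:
√(V(T, 21) + 4196) = √((-24 - 1*30) + 4196) = √((-24 - 30) + 4196) = √(-54 + 4196) = √4142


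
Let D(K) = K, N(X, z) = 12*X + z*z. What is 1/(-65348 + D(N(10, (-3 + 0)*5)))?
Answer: -1/65003 ≈ -1.5384e-5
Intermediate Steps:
N(X, z) = z² + 12*X (N(X, z) = 12*X + z² = z² + 12*X)
1/(-65348 + D(N(10, (-3 + 0)*5))) = 1/(-65348 + (((-3 + 0)*5)² + 12*10)) = 1/(-65348 + ((-3*5)² + 120)) = 1/(-65348 + ((-15)² + 120)) = 1/(-65348 + (225 + 120)) = 1/(-65348 + 345) = 1/(-65003) = -1/65003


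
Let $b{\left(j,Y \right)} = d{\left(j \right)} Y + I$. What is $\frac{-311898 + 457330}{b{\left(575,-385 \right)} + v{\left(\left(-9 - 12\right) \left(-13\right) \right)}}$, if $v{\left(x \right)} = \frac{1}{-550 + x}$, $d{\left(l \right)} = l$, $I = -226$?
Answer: $- \frac{20142332}{30691739} \approx -0.65628$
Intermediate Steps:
$b{\left(j,Y \right)} = -226 + Y j$ ($b{\left(j,Y \right)} = j Y - 226 = Y j - 226 = -226 + Y j$)
$\frac{-311898 + 457330}{b{\left(575,-385 \right)} + v{\left(\left(-9 - 12\right) \left(-13\right) \right)}} = \frac{-311898 + 457330}{\left(-226 - 221375\right) + \frac{1}{-550 + \left(-9 - 12\right) \left(-13\right)}} = \frac{145432}{\left(-226 - 221375\right) + \frac{1}{-550 - -273}} = \frac{145432}{-221601 + \frac{1}{-550 + 273}} = \frac{145432}{-221601 + \frac{1}{-277}} = \frac{145432}{-221601 - \frac{1}{277}} = \frac{145432}{- \frac{61383478}{277}} = 145432 \left(- \frac{277}{61383478}\right) = - \frac{20142332}{30691739}$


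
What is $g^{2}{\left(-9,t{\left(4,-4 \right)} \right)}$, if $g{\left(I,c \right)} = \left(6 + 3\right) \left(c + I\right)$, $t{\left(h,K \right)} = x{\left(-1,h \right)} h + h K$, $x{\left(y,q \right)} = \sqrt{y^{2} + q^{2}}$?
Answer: $72657 - 16200 \sqrt{17} \approx 5862.7$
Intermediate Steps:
$x{\left(y,q \right)} = \sqrt{q^{2} + y^{2}}$
$t{\left(h,K \right)} = K h + h \sqrt{1 + h^{2}}$ ($t{\left(h,K \right)} = \sqrt{h^{2} + \left(-1\right)^{2}} h + h K = \sqrt{h^{2} + 1} h + K h = \sqrt{1 + h^{2}} h + K h = h \sqrt{1 + h^{2}} + K h = K h + h \sqrt{1 + h^{2}}$)
$g{\left(I,c \right)} = 9 I + 9 c$ ($g{\left(I,c \right)} = 9 \left(I + c\right) = 9 I + 9 c$)
$g^{2}{\left(-9,t{\left(4,-4 \right)} \right)} = \left(9 \left(-9\right) + 9 \cdot 4 \left(-4 + \sqrt{1 + 4^{2}}\right)\right)^{2} = \left(-81 + 9 \cdot 4 \left(-4 + \sqrt{1 + 16}\right)\right)^{2} = \left(-81 + 9 \cdot 4 \left(-4 + \sqrt{17}\right)\right)^{2} = \left(-81 + 9 \left(-16 + 4 \sqrt{17}\right)\right)^{2} = \left(-81 - \left(144 - 36 \sqrt{17}\right)\right)^{2} = \left(-225 + 36 \sqrt{17}\right)^{2}$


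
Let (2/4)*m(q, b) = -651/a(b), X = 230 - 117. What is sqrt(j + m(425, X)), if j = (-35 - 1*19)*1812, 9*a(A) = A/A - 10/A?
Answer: 3*I*sqrt(130495026)/103 ≈ 332.72*I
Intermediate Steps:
a(A) = 1/9 - 10/(9*A) (a(A) = (A/A - 10/A)/9 = (1 - 10/A)/9 = 1/9 - 10/(9*A))
X = 113
m(q, b) = -11718*b/(-10 + b) (m(q, b) = 2*(-651*9*b/(-10 + b)) = 2*(-5859*b/(-10 + b)) = -11718*b/(-10 + b))
j = -97848 (j = (-35 - 19)*1812 = -54*1812 = -97848)
sqrt(j + m(425, X)) = sqrt(-97848 - 11718*113/(-10 + 113)) = sqrt(-97848 - 11718*113/103) = sqrt(-97848 - 11718*113*1/103) = sqrt(-97848 - 1324134/103) = sqrt(-11402478/103) = 3*I*sqrt(130495026)/103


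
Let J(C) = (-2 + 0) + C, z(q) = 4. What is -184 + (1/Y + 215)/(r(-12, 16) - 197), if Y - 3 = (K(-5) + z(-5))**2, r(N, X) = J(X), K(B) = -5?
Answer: -45183/244 ≈ -185.18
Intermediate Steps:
J(C) = -2 + C
r(N, X) = -2 + X
Y = 4 (Y = 3 + (-5 + 4)**2 = 3 + (-1)**2 = 3 + 1 = 4)
-184 + (1/Y + 215)/(r(-12, 16) - 197) = -184 + (1/4 + 215)/((-2 + 16) - 197) = -184 + (1/4 + 215)/(14 - 197) = -184 + (861/4)/(-183) = -184 + (861/4)*(-1/183) = -184 - 287/244 = -45183/244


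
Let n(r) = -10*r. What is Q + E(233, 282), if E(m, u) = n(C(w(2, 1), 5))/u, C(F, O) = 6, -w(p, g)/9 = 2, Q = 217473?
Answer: 10221221/47 ≈ 2.1747e+5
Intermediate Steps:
w(p, g) = -18 (w(p, g) = -9*2 = -18)
E(m, u) = -60/u (E(m, u) = (-10*6)/u = -60/u)
Q + E(233, 282) = 217473 - 60/282 = 217473 - 60*1/282 = 217473 - 10/47 = 10221221/47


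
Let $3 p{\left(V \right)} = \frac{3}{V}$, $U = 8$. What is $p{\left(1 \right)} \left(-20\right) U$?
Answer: $-160$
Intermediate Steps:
$p{\left(V \right)} = \frac{1}{V}$ ($p{\left(V \right)} = \frac{3 \frac{1}{V}}{3} = \frac{1}{V}$)
$p{\left(1 \right)} \left(-20\right) U = 1^{-1} \left(-20\right) 8 = 1 \left(-20\right) 8 = \left(-20\right) 8 = -160$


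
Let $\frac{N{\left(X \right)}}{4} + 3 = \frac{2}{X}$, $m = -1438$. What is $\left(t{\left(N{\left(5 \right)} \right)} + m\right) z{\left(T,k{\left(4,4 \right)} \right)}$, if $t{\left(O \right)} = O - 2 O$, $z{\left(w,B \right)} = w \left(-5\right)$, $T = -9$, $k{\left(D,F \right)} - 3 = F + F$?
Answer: $-64242$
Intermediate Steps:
$k{\left(D,F \right)} = 3 + 2 F$ ($k{\left(D,F \right)} = 3 + \left(F + F\right) = 3 + 2 F$)
$z{\left(w,B \right)} = - 5 w$
$N{\left(X \right)} = -12 + \frac{8}{X}$ ($N{\left(X \right)} = -12 + 4 \frac{2}{X} = -12 + \frac{8}{X}$)
$t{\left(O \right)} = - O$
$\left(t{\left(N{\left(5 \right)} \right)} + m\right) z{\left(T,k{\left(4,4 \right)} \right)} = \left(- (-12 + \frac{8}{5}) - 1438\right) \left(\left(-5\right) \left(-9\right)\right) = \left(- (-12 + 8 \cdot \frac{1}{5}) - 1438\right) 45 = \left(- (-12 + \frac{8}{5}) - 1438\right) 45 = \left(\left(-1\right) \left(- \frac{52}{5}\right) - 1438\right) 45 = \left(\frac{52}{5} - 1438\right) 45 = \left(- \frac{7138}{5}\right) 45 = -64242$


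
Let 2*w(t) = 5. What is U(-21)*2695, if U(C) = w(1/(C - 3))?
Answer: 13475/2 ≈ 6737.5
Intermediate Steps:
w(t) = 5/2 (w(t) = (½)*5 = 5/2)
U(C) = 5/2
U(-21)*2695 = (5/2)*2695 = 13475/2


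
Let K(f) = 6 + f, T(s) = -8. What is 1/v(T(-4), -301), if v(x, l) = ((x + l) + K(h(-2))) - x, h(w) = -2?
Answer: -1/297 ≈ -0.0033670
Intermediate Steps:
v(x, l) = 4 + l (v(x, l) = ((x + l) + (6 - 2)) - x = ((l + x) + 4) - x = (4 + l + x) - x = 4 + l)
1/v(T(-4), -301) = 1/(4 - 301) = 1/(-297) = -1/297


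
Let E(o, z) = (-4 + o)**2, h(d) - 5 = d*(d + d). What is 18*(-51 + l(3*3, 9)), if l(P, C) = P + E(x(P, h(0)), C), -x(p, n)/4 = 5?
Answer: 9612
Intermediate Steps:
h(d) = 5 + 2*d**2 (h(d) = 5 + d*(d + d) = 5 + d*(2*d) = 5 + 2*d**2)
x(p, n) = -20 (x(p, n) = -4*5 = -20)
l(P, C) = 576 + P (l(P, C) = P + (-4 - 20)**2 = P + (-24)**2 = P + 576 = 576 + P)
18*(-51 + l(3*3, 9)) = 18*(-51 + (576 + 3*3)) = 18*(-51 + (576 + 9)) = 18*(-51 + 585) = 18*534 = 9612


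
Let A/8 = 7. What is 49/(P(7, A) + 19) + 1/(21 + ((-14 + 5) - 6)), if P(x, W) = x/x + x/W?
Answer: 359/138 ≈ 2.6014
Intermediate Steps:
A = 56 (A = 8*7 = 56)
P(x, W) = 1 + x/W
49/(P(7, A) + 19) + 1/(21 + ((-14 + 5) - 6)) = 49/((56 + 7)/56 + 19) + 1/(21 + ((-14 + 5) - 6)) = 49/((1/56)*63 + 19) + 1/(21 + (-9 - 6)) = 49/(9/8 + 19) + 1/(21 - 15) = 49/(161/8) + 1/6 = (8/161)*49 + ⅙ = 56/23 + ⅙ = 359/138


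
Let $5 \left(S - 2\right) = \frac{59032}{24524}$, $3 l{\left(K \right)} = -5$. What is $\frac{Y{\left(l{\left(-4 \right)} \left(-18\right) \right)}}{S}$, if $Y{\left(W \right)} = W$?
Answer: $\frac{153275}{12678} \approx 12.09$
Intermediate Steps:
$l{\left(K \right)} = - \frac{5}{3}$ ($l{\left(K \right)} = \frac{1}{3} \left(-5\right) = - \frac{5}{3}$)
$S = \frac{76068}{30655}$ ($S = 2 + \frac{59032 \cdot \frac{1}{24524}}{5} = 2 + \frac{1}{5} \cdot \frac{14758}{6131} = 2 + \frac{14758}{30655} = \frac{76068}{30655} \approx 2.4814$)
$\frac{Y{\left(l{\left(-4 \right)} \left(-18\right) \right)}}{S} = \frac{\left(- \frac{5}{3}\right) \left(-18\right)}{\frac{76068}{30655}} = 30 \cdot \frac{30655}{76068} = \frac{153275}{12678}$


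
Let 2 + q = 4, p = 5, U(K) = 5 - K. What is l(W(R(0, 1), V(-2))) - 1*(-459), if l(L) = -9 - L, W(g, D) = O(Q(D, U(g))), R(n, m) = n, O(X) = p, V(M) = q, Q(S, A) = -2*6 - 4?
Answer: 445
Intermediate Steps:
Q(S, A) = -16 (Q(S, A) = -12 - 4 = -16)
q = 2 (q = -2 + 4 = 2)
V(M) = 2
O(X) = 5
W(g, D) = 5
l(W(R(0, 1), V(-2))) - 1*(-459) = (-9 - 1*5) - 1*(-459) = (-9 - 5) + 459 = -14 + 459 = 445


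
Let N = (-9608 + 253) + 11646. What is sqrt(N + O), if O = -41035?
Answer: 2*I*sqrt(9686) ≈ 196.83*I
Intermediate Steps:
N = 2291 (N = -9355 + 11646 = 2291)
sqrt(N + O) = sqrt(2291 - 41035) = sqrt(-38744) = 2*I*sqrt(9686)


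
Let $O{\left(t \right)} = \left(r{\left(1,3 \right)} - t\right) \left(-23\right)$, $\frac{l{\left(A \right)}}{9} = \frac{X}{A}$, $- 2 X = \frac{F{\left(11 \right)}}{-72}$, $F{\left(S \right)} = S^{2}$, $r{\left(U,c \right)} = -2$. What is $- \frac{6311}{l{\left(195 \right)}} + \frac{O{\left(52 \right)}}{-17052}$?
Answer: $- \frac{55959914487}{343882} \approx -1.6273 \cdot 10^{5}$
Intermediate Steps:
$X = \frac{121}{144}$ ($X = - \frac{11^{2} \frac{1}{-72}}{2} = - \frac{121 \left(- \frac{1}{72}\right)}{2} = \left(- \frac{1}{2}\right) \left(- \frac{121}{72}\right) = \frac{121}{144} \approx 0.84028$)
$l{\left(A \right)} = \frac{121}{16 A}$ ($l{\left(A \right)} = 9 \frac{121}{144 A} = \frac{121}{16 A}$)
$O{\left(t \right)} = 46 + 23 t$ ($O{\left(t \right)} = \left(-2 - t\right) \left(-23\right) = 46 + 23 t$)
$- \frac{6311}{l{\left(195 \right)}} + \frac{O{\left(52 \right)}}{-17052} = - \frac{6311}{\frac{121}{16} \cdot \frac{1}{195}} + \frac{46 + 23 \cdot 52}{-17052} = - \frac{6311}{\frac{121}{16} \cdot \frac{1}{195}} + \left(46 + 1196\right) \left(- \frac{1}{17052}\right) = - \frac{6311}{\frac{121}{3120}} + 1242 \left(- \frac{1}{17052}\right) = \left(-6311\right) \frac{3120}{121} - \frac{207}{2842} = - \frac{19690320}{121} - \frac{207}{2842} = - \frac{55959914487}{343882}$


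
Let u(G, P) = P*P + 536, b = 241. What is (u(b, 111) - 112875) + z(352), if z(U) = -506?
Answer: -100524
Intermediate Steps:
u(G, P) = 536 + P² (u(G, P) = P² + 536 = 536 + P²)
(u(b, 111) - 112875) + z(352) = ((536 + 111²) - 112875) - 506 = ((536 + 12321) - 112875) - 506 = (12857 - 112875) - 506 = -100018 - 506 = -100524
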